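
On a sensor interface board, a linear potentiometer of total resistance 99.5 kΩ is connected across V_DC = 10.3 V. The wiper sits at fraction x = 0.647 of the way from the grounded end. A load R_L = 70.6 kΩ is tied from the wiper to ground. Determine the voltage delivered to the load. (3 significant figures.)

Split the track: R_lower = x·R_p = 64.38 kΩ, R_upper = (1−x)·R_p = 35.12 kΩ.
Lower segment in parallel with the load: 64.38 ‖ 70.6 = 33.67 kΩ.
V_out = 10.3 × 33.67/(35.12 + 33.67) = 5.041 V.
(Unloaded: V_out = x·V_DC = 6.66 V.)

V_out ≈ 5.04 V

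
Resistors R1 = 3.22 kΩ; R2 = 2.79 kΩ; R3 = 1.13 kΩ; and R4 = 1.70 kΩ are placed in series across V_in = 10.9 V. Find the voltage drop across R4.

Series total: ΣR = 3.22 + 2.79 + 1.13 + 1.70 = 8.840 kΩ.
Voltage divider: V = V_in · (1.700 / 8.840) = 10.9 × 0.1923 = 2.096 V.

V ≈ 2.10 V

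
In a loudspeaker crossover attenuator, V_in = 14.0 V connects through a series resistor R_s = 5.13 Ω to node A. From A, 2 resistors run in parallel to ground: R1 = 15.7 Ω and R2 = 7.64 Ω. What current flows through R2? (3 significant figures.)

I ≈ 0.917 A

Equivalent of the parallel group: R_p = 5.139 Ω.
V_A = 14.0 × 5.139/10.27 = 7.006 V.
I(R2) = V_A / R2 = 7.006/7.64 = 0.9170 A.
(Equivalently: I_total = 1.363 A, then current-divider fraction G_k/ΣG = 0.6727.)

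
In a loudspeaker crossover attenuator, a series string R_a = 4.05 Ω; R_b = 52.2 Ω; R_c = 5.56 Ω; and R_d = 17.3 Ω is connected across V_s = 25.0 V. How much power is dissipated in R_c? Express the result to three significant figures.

P ≈ 0.555 W

ΣR = 79.11 Ω → I = 25.0/79.11 = 0.3160 A.
P = I²R = 0.09987 × 5.56 = 0.5553 W.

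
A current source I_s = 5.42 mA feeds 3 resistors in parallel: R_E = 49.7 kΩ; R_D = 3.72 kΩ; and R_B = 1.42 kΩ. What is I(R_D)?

Total conductance ΣG = 1/49.7 + 1/3.72 + 1/1.42 = 0.9932 (units of 1/kΩ).
R_D takes the fraction G_k/ΣG = 0.2688/0.9932 = 0.2707, so I = 5.42 × 0.2707 = 1.467 mA.

I ≈ 1.47 mA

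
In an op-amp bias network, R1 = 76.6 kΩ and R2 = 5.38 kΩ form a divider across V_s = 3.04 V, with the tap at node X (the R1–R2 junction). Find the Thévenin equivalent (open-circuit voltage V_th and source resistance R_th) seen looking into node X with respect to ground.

V_th is the unloaded tap voltage: V_s · R2/(R1+R2) = 3.04 × 0.06563 = 0.1995 V.
Zeroing V_s shorts the top of R1 to ground, so R_th = R1 ‖ R2 = 5.027 kΩ.

V_th ≈ 0.200 V, R_th ≈ 5.03 kΩ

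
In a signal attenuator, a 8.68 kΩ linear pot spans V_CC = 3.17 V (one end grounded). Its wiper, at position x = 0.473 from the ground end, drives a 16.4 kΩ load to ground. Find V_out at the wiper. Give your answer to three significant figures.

V_out ≈ 1.32 V

Lower segment x·R_p = 4.106 kΩ; upper segment (1−x)·R_p = 4.574 kΩ.
(x·R_p) ‖ R_L = 3.284 kΩ.
Loaded-divider output: V_out = 3.17 × 0.4179 = 1.325 V.
(Unloaded: V_out = x·V_CC = 1.50 V.)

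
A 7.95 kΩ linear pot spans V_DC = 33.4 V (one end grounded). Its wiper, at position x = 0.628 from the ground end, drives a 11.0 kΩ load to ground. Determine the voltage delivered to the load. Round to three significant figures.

Split the track: R_lower = x·R_p = 4.993 kΩ, R_upper = (1−x)·R_p = 2.957 kΩ.
Lower segment in parallel with the load: 4.993 ‖ 11.0 = 3.434 kΩ.
V_out = 33.4 × 3.434/(2.957 + 3.434) = 17.95 V.

V_out ≈ 17.9 V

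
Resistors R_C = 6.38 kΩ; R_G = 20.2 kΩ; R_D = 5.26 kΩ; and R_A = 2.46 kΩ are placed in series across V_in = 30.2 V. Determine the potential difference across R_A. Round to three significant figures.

V ≈ 2.17 V

Total series resistance ΣR = 6.38 + 20.2 + 5.26 + 2.46 = 34.30 kΩ.
Voltage divider: V = V_in · (2.460 / 34.30) = 30.2 × 0.07172 = 2.166 V.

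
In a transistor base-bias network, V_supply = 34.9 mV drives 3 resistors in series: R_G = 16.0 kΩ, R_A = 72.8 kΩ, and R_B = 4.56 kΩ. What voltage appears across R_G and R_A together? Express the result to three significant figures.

V ≈ 33.2 mV

Series total: ΣR = 16.0 + 72.8 + 4.56 = 93.36 kΩ.
R_{R_G..R_A} = 16.0 + 72.8 = 88.80 kΩ.
Voltage divider: V = V_supply · (88.80 / 93.36) = 34.9 × 0.9512 = 33.20 mV.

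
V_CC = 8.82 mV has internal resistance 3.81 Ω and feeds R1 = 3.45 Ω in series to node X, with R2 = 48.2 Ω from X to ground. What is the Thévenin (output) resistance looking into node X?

R_th ≈ 6.31 Ω

R1' = 3.81 + 3.45 = 7.260 Ω (source resistance + R1).
Zeroing V_CC shorts the top of R1' to ground, so R_th = R1' ‖ R2 = 6.310 Ω.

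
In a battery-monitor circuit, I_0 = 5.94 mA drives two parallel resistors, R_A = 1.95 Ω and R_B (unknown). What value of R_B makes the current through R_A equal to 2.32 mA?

R_B ≈ 1.25 Ω

The fraction through R_A equals R_B/(R_A+R_B).
With f = 0.3906, R_B = R_A · f/(1−f) = 1.95 × 0.6409 = 1.250 Ω.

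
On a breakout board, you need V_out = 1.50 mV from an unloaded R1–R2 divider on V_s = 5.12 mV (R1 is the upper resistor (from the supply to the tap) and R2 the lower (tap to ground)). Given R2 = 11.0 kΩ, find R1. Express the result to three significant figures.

Required fraction k = V_out/V_s = 0.2930.
So R1 = R2 · (V_s/V_out − 1) = 11.0 × (5.12/1.50 − 1) = 11.0 × 2.413 = 26.55 kΩ.

R1 ≈ 26.5 kΩ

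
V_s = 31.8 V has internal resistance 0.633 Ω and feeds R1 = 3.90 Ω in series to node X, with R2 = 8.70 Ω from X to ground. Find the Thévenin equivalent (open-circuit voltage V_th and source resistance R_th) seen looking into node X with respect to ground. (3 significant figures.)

V_th ≈ 20.9 V, R_th ≈ 2.98 Ω

R1' = 0.633 + 3.90 = 4.533 Ω (source resistance + R1).
Open-circuit (no load on X): V_th = V_s · R2/(R1' + R2) = 31.8 × 8.70/(4.533 + 8.70) = 20.91 V.
With V_s suppressed (replaced by a short), R_th = R1' ‖ R2 = (4.533 × 8.70)/(4.533 + 8.70) = 2.980 Ω.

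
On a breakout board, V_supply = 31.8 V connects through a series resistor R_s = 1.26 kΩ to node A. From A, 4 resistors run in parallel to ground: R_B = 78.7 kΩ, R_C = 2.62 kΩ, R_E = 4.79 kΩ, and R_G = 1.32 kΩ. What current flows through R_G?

I ≈ 8.87 mA

Combine the parallel branches: R_p = (1/78.7 + 1/2.62 + 1/4.79 + 1/1.32)⁻¹ = 0.7349 kΩ.
V_A by voltage divider: V_A = 31.8 × 0.7349/(1.26 + 0.7349) = 11.71 V.
I(R_G) = V_A / R_G = 11.71/1.32 = 8.875 mA.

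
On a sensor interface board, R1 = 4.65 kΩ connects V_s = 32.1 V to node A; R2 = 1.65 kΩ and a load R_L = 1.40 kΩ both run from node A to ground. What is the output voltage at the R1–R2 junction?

First combine the lower leg with the load: R2 ‖ R_L = 0.7574 kΩ.
Voltage divider with the loaded lower leg: V_out = 32.1 × 0.7574/(4.65 + 0.7574) = 32.1 × 0.1401 = 4.496 V.
(Unloaded it would be 8.41 V; the load pulls it down.)

V_out ≈ 4.50 V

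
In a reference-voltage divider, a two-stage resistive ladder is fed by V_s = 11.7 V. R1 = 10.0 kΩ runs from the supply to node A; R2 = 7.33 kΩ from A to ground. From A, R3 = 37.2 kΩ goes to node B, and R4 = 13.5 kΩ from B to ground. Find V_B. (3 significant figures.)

Node A sees R2 in parallel with the series input of stage 2, R3 + R4 = 50.70 kΩ.
Effective lower resistance at A: R2 ‖ 50.70 = 6.404 kΩ.
V_A = 11.7 × 6.404/(10.0 + 6.404) = 4.568 V.
V_B = V_A × 0.2663 = 1.216 V.

V_B ≈ 1.22 V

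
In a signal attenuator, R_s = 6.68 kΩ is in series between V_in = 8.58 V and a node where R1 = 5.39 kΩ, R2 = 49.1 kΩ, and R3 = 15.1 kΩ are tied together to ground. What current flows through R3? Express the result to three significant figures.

Parallel bank: R_p = 1/(1/5.39 + 1/49.1 + 1/15.1) = 3.675 kΩ.
Node voltage V_A = V_in · R_p/(R_s + R_p) = 8.58 × 0.3549 = 3.045 V.
Branch current I = V_A/R3 = 3.045/15.1 = 0.2017 mA.
(Equivalently: I_total = 0.8286 mA, then current-divider fraction G_k/ΣG = 0.2434.)

I ≈ 0.202 mA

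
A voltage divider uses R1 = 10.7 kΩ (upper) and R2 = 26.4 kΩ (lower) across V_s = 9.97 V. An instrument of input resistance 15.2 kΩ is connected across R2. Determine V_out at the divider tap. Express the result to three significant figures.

The load sits in parallel with R2, giving an effective lower resistance R2' = R2·R_L/(R2+R_L) = 9.646 kΩ.
Voltage divider with the loaded lower leg: V_out = 9.97 × 9.646/(10.7 + 9.646) = 9.97 × 0.4741 = 4.727 V.

V_out ≈ 4.73 V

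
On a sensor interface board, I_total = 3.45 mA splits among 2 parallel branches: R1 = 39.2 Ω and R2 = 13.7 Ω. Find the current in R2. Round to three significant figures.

Two-branch current divider: I_k = I_total · R_other/(R_1 + R_2).
So I = 3.45 × 39.2/52.90 = 2.557 mA.

I ≈ 2.56 mA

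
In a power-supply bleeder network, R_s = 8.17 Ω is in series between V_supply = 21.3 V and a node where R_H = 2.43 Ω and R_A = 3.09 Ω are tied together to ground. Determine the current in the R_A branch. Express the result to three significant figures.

Combine the parallel branches: R_p = (1/2.43 + 1/3.09)⁻¹ = 1.360 Ω.
V_A by voltage divider: V_A = 21.3 × 1.360/(8.17 + 1.360) = 3.040 V.
I(R_A) = V_A / R_A = 3.040/3.09 = 0.9839 A.
(Check via current divider: I_total = 2.235 A; share G_k/ΣG = 0.4402 → same result.)

I ≈ 0.984 A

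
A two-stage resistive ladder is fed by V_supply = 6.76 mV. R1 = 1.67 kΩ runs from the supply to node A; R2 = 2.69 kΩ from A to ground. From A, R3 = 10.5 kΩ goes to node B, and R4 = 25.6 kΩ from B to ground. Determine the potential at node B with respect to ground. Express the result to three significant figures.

V_B ≈ 2.88 mV

The second stage (R3 + R4 = 36.10 kΩ) loads node A in parallel with R2.
Effective lower resistance at A: R2 ‖ 36.10 = 2.503 kΩ.
V_A = 6.76 × 2.503/(1.67 + 2.503) = 4.055 mV.
Stage 2 is unloaded, so V_B = V_A · R4/(R3+R4) = 4.055 × 25.6/36.10 = 2.876 mV.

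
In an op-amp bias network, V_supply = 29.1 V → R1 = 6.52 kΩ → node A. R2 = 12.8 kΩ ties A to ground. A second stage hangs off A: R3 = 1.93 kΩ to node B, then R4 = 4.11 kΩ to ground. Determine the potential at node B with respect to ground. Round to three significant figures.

The second stage (R3 + R4 = 6.040 kΩ) loads node A in parallel with R2.
R2 ‖ (R3+R4) = 4.104 kΩ.
V_A = 29.1 × 4.104/(6.52 + 4.104) = 11.24 V.
Stage 2 is unloaded, so V_B = V_A · R4/(R3+R4) = 11.24 × 4.11/6.040 = 7.649 V.

V_B ≈ 7.65 V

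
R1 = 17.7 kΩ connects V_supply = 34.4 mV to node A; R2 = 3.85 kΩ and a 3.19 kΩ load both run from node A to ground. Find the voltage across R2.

V_out ≈ 3.09 mV

The load sits in parallel with R2, giving an effective lower resistance R2' = R2·R_L/(R2+R_L) = 1.745 kΩ.
Now apply the divider: V_out = 34.4 × 0.08972 = 3.086 mV.
(Unloaded it would be 6.15 mV; the load pulls it down.)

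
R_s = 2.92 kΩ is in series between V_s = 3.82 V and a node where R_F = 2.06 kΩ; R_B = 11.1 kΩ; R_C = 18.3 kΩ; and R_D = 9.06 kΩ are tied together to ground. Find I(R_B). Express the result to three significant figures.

I ≈ 0.109 mA

Parallel bank: R_p = 1/(1/2.06 + 1/11.1 + 1/18.3 + 1/9.06) = 1.350 kΩ.
V_A by voltage divider: V_A = 3.82 × 1.350/(2.92 + 1.350) = 1.208 V.
Branch current I = V_A/R_B = 1.208/11.1 = 0.1088 mA.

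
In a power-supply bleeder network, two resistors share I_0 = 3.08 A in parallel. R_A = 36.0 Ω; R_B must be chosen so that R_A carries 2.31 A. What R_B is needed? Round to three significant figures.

In a two-way split, I_A/I_0 = R_B/(R_A + R_B).
2.31/3.08 = R_B/(R_A + R_B) → R_B = R_A · (0.7500)/(1 − 0.7500) = 36.0 × 3.000 = 108.0 Ω.

R_B ≈ 108 Ω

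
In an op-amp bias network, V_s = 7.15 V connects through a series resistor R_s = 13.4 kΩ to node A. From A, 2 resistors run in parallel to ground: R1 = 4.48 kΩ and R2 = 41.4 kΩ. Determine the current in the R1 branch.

I ≈ 0.370 mA

Combine the parallel branches: R_p = (1/4.48 + 1/41.4)⁻¹ = 4.043 kΩ.
V_A by voltage divider: V_A = 7.15 × 4.043/(13.4 + 4.043) = 1.657 V.
Branch current I = V_A/R1 = 1.657/4.48 = 0.3699 mA.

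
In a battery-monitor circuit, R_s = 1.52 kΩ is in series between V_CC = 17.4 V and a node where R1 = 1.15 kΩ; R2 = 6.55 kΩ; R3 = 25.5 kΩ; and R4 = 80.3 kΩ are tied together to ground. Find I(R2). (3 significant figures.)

Parallel bank: R_p = 1/(1/1.15 + 1/6.55 + 1/25.5 + 1/80.3) = 0.9312 kΩ.
Node voltage V_A = V_CC · R_p/(R_s + R_p) = 17.4 × 0.3799 = 6.610 V.
Branch current I = V_A/R2 = 6.610/6.55 = 1.009 mA.
(Check via current divider: I_total = 7.099 mA; share G_k/ΣG = 0.1422 → same result.)

I ≈ 1.01 mA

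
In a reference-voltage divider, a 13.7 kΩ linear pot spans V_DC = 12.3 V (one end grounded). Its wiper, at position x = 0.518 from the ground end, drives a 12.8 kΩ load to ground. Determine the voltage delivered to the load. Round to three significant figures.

V_out ≈ 5.03 V

Split the track: R_lower = x·R_p = 7.097 kΩ, R_upper = (1−x)·R_p = 6.603 kΩ.
R_L loads the lower segment: effective lower R = 4.565 kΩ.
Then V_out = V_DC · 4.565/(6.603 + 4.565) = 5.028 V.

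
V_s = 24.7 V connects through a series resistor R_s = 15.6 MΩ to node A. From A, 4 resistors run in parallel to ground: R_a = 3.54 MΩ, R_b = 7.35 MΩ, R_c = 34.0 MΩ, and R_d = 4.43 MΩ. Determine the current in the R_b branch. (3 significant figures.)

Combine the parallel branches: R_p = (1/3.54 + 1/7.35 + 1/34.0 + 1/4.43)⁻¹ = 1.484 MΩ.
V_A = 24.7 × 1.484/17.08 = 2.146 V.
I(R_b) = V_A / R_b = 2.146/7.35 = 0.2920 µA.

I ≈ 0.292 µA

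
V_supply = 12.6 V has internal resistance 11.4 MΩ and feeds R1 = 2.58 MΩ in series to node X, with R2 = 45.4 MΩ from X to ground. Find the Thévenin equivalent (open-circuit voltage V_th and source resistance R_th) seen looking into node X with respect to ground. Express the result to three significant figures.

V_th ≈ 9.63 V, R_th ≈ 10.7 MΩ

R1' = 11.4 + 2.58 = 13.98 MΩ (source resistance + R1).
Open-circuit (no load on X): V_th = V_supply · R2/(R1' + R2) = 12.6 × 45.4/(13.98 + 45.4) = 9.634 V.
Zeroing V_supply shorts the top of R1' to ground, so R_th = R1' ‖ R2 = 10.69 MΩ.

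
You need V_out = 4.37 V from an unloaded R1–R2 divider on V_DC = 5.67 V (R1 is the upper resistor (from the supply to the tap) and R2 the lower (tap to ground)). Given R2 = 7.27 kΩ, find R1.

R1 ≈ 2.16 kΩ

Required fraction k = V_out/V_DC = 0.7707.
Rearranging, R1 = R2·(1−k)/k = 7.27 × 0.2975 = 2.163 kΩ.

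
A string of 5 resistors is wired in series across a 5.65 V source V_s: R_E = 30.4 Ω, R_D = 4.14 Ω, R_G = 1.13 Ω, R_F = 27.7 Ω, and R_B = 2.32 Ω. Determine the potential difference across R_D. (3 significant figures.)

V ≈ 0.356 V

Series total: ΣR = 30.4 + 4.14 + 1.13 + 27.7 + 2.32 = 65.69 Ω.
By the voltage-divider rule, V = 5.65 × 4.140/65.69 = 0.3561 V.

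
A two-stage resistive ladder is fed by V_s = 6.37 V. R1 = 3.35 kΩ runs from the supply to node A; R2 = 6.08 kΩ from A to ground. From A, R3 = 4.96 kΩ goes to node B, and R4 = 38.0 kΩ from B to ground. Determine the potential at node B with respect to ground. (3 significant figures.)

V_B ≈ 3.46 V

Node A sees R2 in parallel with the series input of stage 2, R3 + R4 = 42.96 kΩ.
Effective lower resistance at A: R2 ‖ 42.96 = 5.326 kΩ.
So V_A = 6.37 × 0.6139 = 3.910 V.
Then the unloaded second divider: V_B = V_A × R4/(R3+R4) = 3.910 × 0.8845 = 3.459 V.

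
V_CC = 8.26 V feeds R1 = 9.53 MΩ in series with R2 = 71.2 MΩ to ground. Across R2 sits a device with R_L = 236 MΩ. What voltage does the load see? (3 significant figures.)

V_out ≈ 7.03 V

First combine the lower leg with the load: R2 ‖ R_L = 54.70 MΩ.
Then V_out = V_CC · R2'/(R1 + R2') = 8.26 × 54.70/64.23 = 7.034 V.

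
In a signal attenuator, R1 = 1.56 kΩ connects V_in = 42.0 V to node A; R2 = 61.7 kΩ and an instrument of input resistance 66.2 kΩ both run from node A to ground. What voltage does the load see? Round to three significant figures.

R2 ‖ R_L = (61.7 × 66.2)/(61.7 + 66.2) = 31.94 kΩ.
Voltage divider with the loaded lower leg: V_out = 42.0 × 31.94/(1.56 + 31.94) = 42.0 × 0.9534 = 40.04 V.

V_out ≈ 40.0 V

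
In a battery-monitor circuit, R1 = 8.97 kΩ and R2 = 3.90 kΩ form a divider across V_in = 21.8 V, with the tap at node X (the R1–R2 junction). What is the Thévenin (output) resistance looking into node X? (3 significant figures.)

R_th ≈ 2.72 kΩ

Looking into X with the source shorted: R_th = R1·R2/(R1+R2) = 8.970 × 3.90/12.87 = 2.718 kΩ.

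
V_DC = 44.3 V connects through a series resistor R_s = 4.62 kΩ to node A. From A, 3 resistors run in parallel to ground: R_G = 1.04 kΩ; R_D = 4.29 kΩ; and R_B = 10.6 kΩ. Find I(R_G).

I ≈ 6.12 mA

Combine the parallel branches: R_p = (1/1.04 + 1/4.29 + 1/10.6)⁻¹ = 0.7758 kΩ.
Node voltage V_A = V_DC · R_p/(R_s + R_p) = 44.3 × 0.1438 = 6.369 V.
I(R_G) = V_A / R_G = 6.369/1.04 = 6.124 mA.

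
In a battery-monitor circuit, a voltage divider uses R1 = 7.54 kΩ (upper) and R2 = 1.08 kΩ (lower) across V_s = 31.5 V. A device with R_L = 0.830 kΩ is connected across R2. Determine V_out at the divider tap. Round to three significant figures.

The load sits in parallel with R2, giving an effective lower resistance R2' = R2·R_L/(R2+R_L) = 0.4693 kΩ.
Now apply the divider: V_out = 31.5 × 0.05860 = 1.846 V.
(Unloaded it would be 3.95 V; the load pulls it down.)

V_out ≈ 1.85 V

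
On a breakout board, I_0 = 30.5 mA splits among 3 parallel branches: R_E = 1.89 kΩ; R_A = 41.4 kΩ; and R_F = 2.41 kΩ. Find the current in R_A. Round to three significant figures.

I ≈ 0.761 mA

Total conductance ΣG = 1/1.89 + 1/41.4 + 1/2.41 = 0.9682 (units of 1/kΩ).
Current divider: I(R_A) = I_0 · G_k/ΣG = 30.5 × (0.02415/0.9682) = 30.5 × 0.02495 = 0.7609 mA.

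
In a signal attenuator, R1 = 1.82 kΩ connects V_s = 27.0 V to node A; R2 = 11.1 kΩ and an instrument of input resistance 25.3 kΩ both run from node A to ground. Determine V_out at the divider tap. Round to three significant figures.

The load sits in parallel with R2, giving an effective lower resistance R2' = R2·R_L/(R2+R_L) = 7.715 kΩ.
Voltage divider with the loaded lower leg: V_out = 27.0 × 7.715/(1.82 + 7.715) = 27.0 × 0.8091 = 21.85 V.
(Unloaded it would be 23.2 V; the load pulls it down.)

V_out ≈ 21.8 V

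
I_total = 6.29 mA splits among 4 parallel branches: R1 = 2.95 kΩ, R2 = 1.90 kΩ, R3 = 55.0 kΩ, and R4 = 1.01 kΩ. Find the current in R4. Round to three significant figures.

ΣG = 1/2.95 + 1/1.90 + 1/55.0 + 1/1.01 = 1.874.
Current divider: I(R4) = I_total · G_k/ΣG = 6.29 × (0.9901/1.874) = 6.29 × 0.5285 = 3.324 mA.

I ≈ 3.32 mA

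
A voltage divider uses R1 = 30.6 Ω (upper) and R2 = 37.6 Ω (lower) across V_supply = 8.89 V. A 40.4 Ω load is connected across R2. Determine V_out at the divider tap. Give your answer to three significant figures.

V_out ≈ 3.46 V

R2 ‖ R_L = (37.6 × 40.4)/(37.6 + 40.4) = 19.47 Ω.
Voltage divider with the loaded lower leg: V_out = 8.89 × 19.47/(30.6 + 19.47) = 8.89 × 0.3889 = 3.457 V.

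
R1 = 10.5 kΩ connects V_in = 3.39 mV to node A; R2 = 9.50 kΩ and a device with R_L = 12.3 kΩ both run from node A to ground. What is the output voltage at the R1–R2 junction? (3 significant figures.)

First combine the lower leg with the load: R2 ‖ R_L = 5.360 kΩ.
Voltage divider with the loaded lower leg: V_out = 3.39 × 5.360/(10.5 + 5.360) = 3.39 × 0.3380 = 1.146 mV.

V_out ≈ 1.15 mV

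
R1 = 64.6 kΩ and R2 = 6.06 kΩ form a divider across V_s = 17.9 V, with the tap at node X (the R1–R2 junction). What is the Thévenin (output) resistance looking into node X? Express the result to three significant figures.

Looking into X with the source shorted: R_th = R1·R2/(R1+R2) = 64.60 × 6.06/70.66 = 5.540 kΩ.

R_th ≈ 5.54 kΩ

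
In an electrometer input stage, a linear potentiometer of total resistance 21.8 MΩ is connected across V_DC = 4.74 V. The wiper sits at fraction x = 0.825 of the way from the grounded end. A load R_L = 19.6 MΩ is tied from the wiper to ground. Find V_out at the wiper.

V_out ≈ 3.37 V

Split the track: R_lower = x·R_p = 17.98 MΩ, R_upper = (1−x)·R_p = 3.815 MΩ.
R_L loads the lower segment: effective lower R = 9.379 MΩ.
V_out = 4.74 × 9.379/(3.815 + 9.379) = 3.369 V.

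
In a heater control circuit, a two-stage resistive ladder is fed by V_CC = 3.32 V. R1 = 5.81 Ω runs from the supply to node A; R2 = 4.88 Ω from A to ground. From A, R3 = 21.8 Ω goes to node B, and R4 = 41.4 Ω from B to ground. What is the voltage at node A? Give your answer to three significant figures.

The second stage (R3 + R4 = 63.20 Ω) loads node A in parallel with R2.
R2 ‖ (R3+R4) = 4.530 Ω.
So V_A = 3.32 × 0.4381 = 1.455 V.

V_A ≈ 1.45 V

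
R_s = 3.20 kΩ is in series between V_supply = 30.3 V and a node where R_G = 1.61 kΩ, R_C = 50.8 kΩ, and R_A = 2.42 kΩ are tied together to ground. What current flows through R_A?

I ≈ 2.86 mA

Parallel bank: R_p = 1/(1/1.61 + 1/50.8 + 1/2.42) = 0.9487 kΩ.
V_A = 30.3 × 0.9487/4.149 = 6.929 V.
Branch current I = V_A/R_A = 6.929/2.42 = 2.863 mA.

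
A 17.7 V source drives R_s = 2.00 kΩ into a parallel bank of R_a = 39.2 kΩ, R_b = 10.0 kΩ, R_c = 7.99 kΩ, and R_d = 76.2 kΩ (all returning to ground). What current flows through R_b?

I ≈ 1.16 mA

Parallel bank: R_p = 1/(1/39.2 + 1/10.0 + 1/7.99 + 1/76.2) = 3.791 kΩ.
V_A by voltage divider: V_A = 17.7 × 3.791/(2.00 + 3.791) = 11.59 V.
Branch current I = V_A/R_b = 11.59/10.0 = 1.159 mA.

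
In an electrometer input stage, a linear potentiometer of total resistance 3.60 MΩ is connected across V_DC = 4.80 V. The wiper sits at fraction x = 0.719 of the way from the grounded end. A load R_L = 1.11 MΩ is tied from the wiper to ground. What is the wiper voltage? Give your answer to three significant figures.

V_out ≈ 2.08 V

Split the track: R_lower = x·R_p = 2.588 MΩ, R_upper = (1−x)·R_p = 1.012 MΩ.
R_L loads the lower segment: effective lower R = 0.7769 MΩ.
Loaded-divider output: V_out = 4.80 × 0.4344 = 2.085 V.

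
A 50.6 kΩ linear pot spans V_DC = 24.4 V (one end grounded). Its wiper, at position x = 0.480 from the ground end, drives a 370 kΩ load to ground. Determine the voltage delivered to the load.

V_out ≈ 11.3 V

The pot divides into 26.31 kΩ above the wiper and 24.29 kΩ below.
(x·R_p) ‖ R_L = 22.79 kΩ.
Then V_out = V_DC · 22.79/(26.31 + 22.79) = 11.33 V.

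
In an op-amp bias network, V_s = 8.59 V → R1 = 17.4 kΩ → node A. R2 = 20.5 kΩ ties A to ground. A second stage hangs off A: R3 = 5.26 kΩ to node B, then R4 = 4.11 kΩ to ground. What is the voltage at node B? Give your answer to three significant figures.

V_B ≈ 1.02 V

Node A sees R2 in parallel with the series input of stage 2, R3 + R4 = 9.370 kΩ.
R2 ‖ (R3+R4) = 6.431 kΩ.
First divider: V_A = V_s · 6.431/(17.4 + 6.431) = 2.318 V.
V_B = V_A × 0.4386 = 1.017 V.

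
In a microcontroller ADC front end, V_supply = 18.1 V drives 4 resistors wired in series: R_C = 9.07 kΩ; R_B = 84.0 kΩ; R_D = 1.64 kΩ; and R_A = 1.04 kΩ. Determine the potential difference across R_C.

Total series resistance ΣR = 9.07 + 84.0 + 1.64 + 1.04 = 95.75 kΩ.
By the voltage-divider rule, V = 18.1 × 9.070/95.75 = 1.715 V.

V ≈ 1.71 V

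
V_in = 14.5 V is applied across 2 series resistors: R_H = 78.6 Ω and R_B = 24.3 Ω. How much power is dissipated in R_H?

P ≈ 1.56 W

The common current is I = 14.5/102.9 = 0.1409 A.
P(R_H) = I²·R_H = (0.1409)² × 78.6 = 1.561 W.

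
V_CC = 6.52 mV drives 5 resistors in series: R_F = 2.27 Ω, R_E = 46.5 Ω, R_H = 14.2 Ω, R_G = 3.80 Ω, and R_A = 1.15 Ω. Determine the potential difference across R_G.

ΣR = 2.27 + 46.5 + 14.2 + 3.80 + 1.15 = 67.92 Ω.
Voltage divider: V = V_CC · (3.800 / 67.92) = 6.52 × 0.05595 = 0.3648 mV.

V ≈ 0.365 mV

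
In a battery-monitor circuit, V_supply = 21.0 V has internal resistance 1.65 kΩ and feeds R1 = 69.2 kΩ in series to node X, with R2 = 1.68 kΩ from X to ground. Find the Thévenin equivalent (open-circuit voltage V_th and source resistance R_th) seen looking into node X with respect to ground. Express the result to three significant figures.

V_th ≈ 0.486 V, R_th ≈ 1.64 kΩ

R1' = 1.65 + 69.2 = 70.85 kΩ (source resistance + R1).
Open-circuit (no load on X): V_th = V_supply · R2/(R1' + R2) = 21.0 × 1.68/(70.85 + 1.68) = 0.4864 V.
Looking into X with the source shorted: R_th = R1'·R2/(R1'+R2) = 70.85 × 1.68/72.53 = 1.641 kΩ.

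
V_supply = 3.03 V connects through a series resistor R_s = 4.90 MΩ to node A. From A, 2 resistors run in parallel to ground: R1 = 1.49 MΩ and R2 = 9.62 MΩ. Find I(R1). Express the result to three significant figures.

Equivalent of the parallel group: R_p = 1.290 MΩ.
V_A = 3.03 × 1.290/6.190 = 0.6315 V.
Branch current I = V_A/R1 = 0.6315/1.49 = 0.4238 µA.
(Check via current divider: I_total = 0.4895 µA; share G_k/ΣG = 0.8659 → same result.)

I ≈ 0.424 µA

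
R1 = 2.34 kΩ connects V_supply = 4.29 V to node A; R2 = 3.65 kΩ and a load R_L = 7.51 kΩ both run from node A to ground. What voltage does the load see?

R2 ‖ R_L = (3.65 × 7.51)/(3.65 + 7.51) = 2.456 kΩ.
Then V_out = V_supply · R2'/(R1 + R2') = 4.29 × 2.456/4.796 = 2.197 V.

V_out ≈ 2.20 V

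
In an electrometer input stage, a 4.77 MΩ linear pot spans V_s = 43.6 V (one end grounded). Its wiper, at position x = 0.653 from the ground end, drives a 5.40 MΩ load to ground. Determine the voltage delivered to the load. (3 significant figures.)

Split the track: R_lower = x·R_p = 3.115 MΩ, R_upper = (1−x)·R_p = 1.655 MΩ.
R_L loads the lower segment: effective lower R = 1.975 MΩ.
Then V_out = V_s · 1.975/(1.655 + 1.975) = 23.72 V.

V_out ≈ 23.7 V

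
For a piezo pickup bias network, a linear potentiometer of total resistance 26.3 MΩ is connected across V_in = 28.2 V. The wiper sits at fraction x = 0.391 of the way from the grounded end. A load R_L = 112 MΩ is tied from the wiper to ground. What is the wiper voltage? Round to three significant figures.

V_out ≈ 10.4 V

The pot divides into 16.02 MΩ above the wiper and 10.28 MΩ below.
Lower segment in parallel with the load: 10.28 ‖ 112 = 9.419 MΩ.
Loaded-divider output: V_out = 28.2 × 0.3703 = 10.44 V.
(Unloaded: V_out = x·V_in = 11.0 V.)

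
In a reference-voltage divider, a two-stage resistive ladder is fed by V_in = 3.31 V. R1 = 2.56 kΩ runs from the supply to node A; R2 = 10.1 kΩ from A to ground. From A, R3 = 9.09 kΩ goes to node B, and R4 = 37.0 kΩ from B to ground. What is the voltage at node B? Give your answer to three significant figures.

Node A sees R2 in parallel with the series input of stage 2, R3 + R4 = 46.09 kΩ.
Effective lower resistance at A: R2 ‖ 46.09 = 8.285 kΩ.
So V_A = 3.31 × 0.7639 = 2.529 V.
V_B = V_A × 0.8028 = 2.030 V.

V_B ≈ 2.03 V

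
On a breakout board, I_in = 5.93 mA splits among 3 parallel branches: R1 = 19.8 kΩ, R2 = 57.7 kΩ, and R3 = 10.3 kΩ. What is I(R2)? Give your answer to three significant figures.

I ≈ 0.623 mA

Conductances: ΣG = 1/19.8 + 1/57.7 + 1/10.3 = 0.1649 (1/kΩ).
R2 takes the fraction G_k/ΣG = 0.01733/0.1649 = 0.1051, so I = 5.93 × 0.1051 = 0.6232 mA.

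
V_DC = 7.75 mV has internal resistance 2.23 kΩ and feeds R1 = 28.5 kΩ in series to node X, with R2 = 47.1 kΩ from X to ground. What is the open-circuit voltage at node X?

R1' = 2.23 + 28.5 = 30.73 kΩ (source resistance + R1).
With X open, the divider is unloaded: V_th = 7.75 × 47.1/77.83 = 4.690 mV.

V_th ≈ 4.69 mV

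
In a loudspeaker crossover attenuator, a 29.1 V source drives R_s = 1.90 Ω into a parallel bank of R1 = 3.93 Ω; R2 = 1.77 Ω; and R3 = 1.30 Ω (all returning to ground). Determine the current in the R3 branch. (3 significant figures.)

Parallel bank: R_p = 1/(1/3.93 + 1/1.77 + 1/1.30) = 0.6295 Ω.
V_A = 29.1 × 0.6295/2.529 = 7.242 V.
Branch current I = V_A/R3 = 7.242/1.30 = 5.570 A.
(Check via current divider: I_total = 11.50 A; share G_k/ΣG = 0.4842 → same result.)

I ≈ 5.57 A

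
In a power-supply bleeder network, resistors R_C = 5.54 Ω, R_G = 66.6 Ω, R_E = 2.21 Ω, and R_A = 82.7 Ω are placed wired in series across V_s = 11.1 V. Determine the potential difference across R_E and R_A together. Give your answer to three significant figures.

V ≈ 6.00 V

ΣR = 5.54 + 66.6 + 2.21 + 82.7 = 157.1 Ω.
R_{R_E..R_A} = 2.21 + 82.7 = 84.91 Ω.
By the voltage-divider rule, V = 11.1 × 84.91/157.1 = 6.001 V.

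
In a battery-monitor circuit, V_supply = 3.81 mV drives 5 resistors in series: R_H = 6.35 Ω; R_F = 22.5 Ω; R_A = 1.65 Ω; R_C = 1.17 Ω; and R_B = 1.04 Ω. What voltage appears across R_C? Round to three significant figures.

V ≈ 0.136 mV

Total series resistance ΣR = 6.35 + 22.5 + 1.65 + 1.17 + 1.04 = 32.71 Ω.
Voltage divider: V = V_supply · (1.170 / 32.71) = 3.81 × 0.03577 = 0.1363 mV.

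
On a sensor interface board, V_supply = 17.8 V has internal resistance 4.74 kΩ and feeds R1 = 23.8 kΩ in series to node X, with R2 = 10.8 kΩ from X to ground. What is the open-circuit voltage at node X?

V_th ≈ 4.89 V

R1' = 4.74 + 23.8 = 28.54 kΩ (source resistance + R1).
With X open, the divider is unloaded: V_th = 17.8 × 10.8/39.34 = 4.887 V.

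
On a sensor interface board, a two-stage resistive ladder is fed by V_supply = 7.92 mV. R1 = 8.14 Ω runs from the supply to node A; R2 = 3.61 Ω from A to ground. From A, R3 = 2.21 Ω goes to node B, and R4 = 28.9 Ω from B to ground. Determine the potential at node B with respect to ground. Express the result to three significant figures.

The second stage (R3 + R4 = 31.11 Ω) loads node A in parallel with R2.
Effective lower resistance at A: R2 ‖ 31.11 = 3.235 Ω.
First divider: V_A = V_supply · 3.235/(8.14 + 3.235) = 2.252 mV.
Stage 2 is unloaded, so V_B = V_A · R4/(R3+R4) = 2.252 × 28.9/31.11 = 2.092 mV.

V_B ≈ 2.09 mV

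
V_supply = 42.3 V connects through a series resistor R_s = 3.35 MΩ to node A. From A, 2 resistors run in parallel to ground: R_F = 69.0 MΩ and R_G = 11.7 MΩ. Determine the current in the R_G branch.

I ≈ 2.71 µA

Equivalent of the parallel group: R_p = 10.00 MΩ.
V_A = 42.3 × 10.00/13.35 = 31.69 V.
Branch current I = V_A/R_G = 31.69/11.7 = 2.708 µA.
(Equivalently: I_total = 3.168 µA, then current-divider fraction G_k/ΣG = 0.8550.)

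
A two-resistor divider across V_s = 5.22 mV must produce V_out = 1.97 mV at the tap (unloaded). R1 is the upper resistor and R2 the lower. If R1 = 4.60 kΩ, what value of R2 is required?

R2 ≈ 2.79 kΩ

The divider ratio is R2/(R1+R2) = 1.97/5.22 = 0.3774.
So R2 = R1 · V_out/(V_s − V_out) = 4.60 × 1.97/(5.22 − 1.97) = 4.60 × 0.6062 = 2.788 kΩ.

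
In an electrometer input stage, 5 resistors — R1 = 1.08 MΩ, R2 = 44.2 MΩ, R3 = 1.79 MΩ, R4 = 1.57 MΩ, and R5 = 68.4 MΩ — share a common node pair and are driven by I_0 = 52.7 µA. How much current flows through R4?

I ≈ 15.5 µA

Conductances: ΣG = 1/1.08 + 1/44.2 + 1/1.79 + 1/1.57 + 1/68.4 = 2.159 (1/MΩ).
R4 takes the fraction G_k/ΣG = 0.6369/2.159 = 0.2950, so I = 52.7 × 0.2950 = 15.55 µA.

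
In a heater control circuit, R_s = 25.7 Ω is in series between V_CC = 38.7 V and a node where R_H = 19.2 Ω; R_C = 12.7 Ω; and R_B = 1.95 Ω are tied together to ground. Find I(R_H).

I ≈ 0.115 A

Parallel bank: R_p = 1/(1/19.2 + 1/12.7 + 1/1.95) = 1.554 Ω.
V_A by voltage divider: V_A = 38.7 × 1.554/(25.7 + 1.554) = 2.206 V.
I(R_H) = V_A / R_H = 2.206/19.2 = 0.1149 A.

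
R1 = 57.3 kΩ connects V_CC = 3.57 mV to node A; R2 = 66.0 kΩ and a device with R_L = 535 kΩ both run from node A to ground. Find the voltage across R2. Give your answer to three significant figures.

R2 ‖ R_L = (66.0 × 535)/(66.0 + 535) = 58.75 kΩ.
Then V_out = V_CC · R2'/(R1 + R2') = 3.57 × 58.75/116.1 = 1.807 mV.
(Unloaded it would be 1.91 mV; the load pulls it down.)

V_out ≈ 1.81 mV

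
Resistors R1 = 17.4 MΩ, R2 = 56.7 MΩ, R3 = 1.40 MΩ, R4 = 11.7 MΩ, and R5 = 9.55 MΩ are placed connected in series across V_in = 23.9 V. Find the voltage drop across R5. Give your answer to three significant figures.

V ≈ 2.36 V

Series total: ΣR = 17.4 + 56.7 + 1.40 + 11.7 + 9.55 = 96.75 MΩ.
V = V_in · R/ΣR = 23.9 × 0.09871 = 2.359 V.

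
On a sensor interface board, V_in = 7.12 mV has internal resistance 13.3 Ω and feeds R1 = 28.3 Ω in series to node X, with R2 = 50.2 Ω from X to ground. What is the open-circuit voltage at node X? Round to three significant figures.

V_th ≈ 3.89 mV

R1' = 13.3 + 28.3 = 41.60 Ω (source resistance + R1).
With X open, the divider is unloaded: V_th = 7.12 × 50.2/91.80 = 3.894 mV.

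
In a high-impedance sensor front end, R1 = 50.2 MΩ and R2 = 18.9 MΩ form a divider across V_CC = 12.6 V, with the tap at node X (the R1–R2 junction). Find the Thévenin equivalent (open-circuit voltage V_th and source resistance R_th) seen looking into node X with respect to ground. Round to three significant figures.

V_th ≈ 3.45 V, R_th ≈ 13.7 MΩ

V_th is the unloaded tap voltage: V_CC · R2/(R1+R2) = 12.6 × 0.2735 = 3.446 V.
Zeroing V_CC shorts the top of R1 to ground, so R_th = R1 ‖ R2 = 13.73 MΩ.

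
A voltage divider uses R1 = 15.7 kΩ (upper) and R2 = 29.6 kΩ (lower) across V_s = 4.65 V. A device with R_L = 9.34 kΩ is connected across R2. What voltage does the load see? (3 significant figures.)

First combine the lower leg with the load: R2 ‖ R_L = 7.100 kΩ.
Then V_out = V_s · R2'/(R1 + R2') = 4.65 × 7.100/22.80 = 1.448 V.

V_out ≈ 1.45 V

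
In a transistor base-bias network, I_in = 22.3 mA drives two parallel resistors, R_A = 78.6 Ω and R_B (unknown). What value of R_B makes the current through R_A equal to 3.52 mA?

The fraction through R_A equals R_B/(R_A+R_B).
3.52/22.3 = R_B/(R_A + R_B) → R_B = R_A · (0.1578)/(1 − 0.1578) = 78.6 × 0.1874 = 14.73 Ω.

R_B ≈ 14.7 Ω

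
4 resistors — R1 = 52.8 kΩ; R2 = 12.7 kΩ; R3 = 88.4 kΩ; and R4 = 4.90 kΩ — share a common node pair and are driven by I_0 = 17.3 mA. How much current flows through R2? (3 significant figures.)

I ≈ 4.35 mA

Conductances: ΣG = 1/52.8 + 1/12.7 + 1/88.4 + 1/4.90 = 0.3131 (1/kΩ).
Current divider: I(R2) = I_0 · G_k/ΣG = 17.3 × (0.07874/0.3131) = 17.3 × 0.2515 = 4.351 mA.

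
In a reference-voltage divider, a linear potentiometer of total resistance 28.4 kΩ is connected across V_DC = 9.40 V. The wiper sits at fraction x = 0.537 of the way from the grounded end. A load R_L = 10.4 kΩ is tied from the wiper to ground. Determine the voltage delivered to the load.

Split the track: R_lower = x·R_p = 15.25 kΩ, R_upper = (1−x)·R_p = 13.15 kΩ.
Lower segment in parallel with the load: 15.25 ‖ 10.4 = 6.183 kΩ.
V_out = 9.40 × 6.183/(13.15 + 6.183) = 3.007 V.

V_out ≈ 3.01 V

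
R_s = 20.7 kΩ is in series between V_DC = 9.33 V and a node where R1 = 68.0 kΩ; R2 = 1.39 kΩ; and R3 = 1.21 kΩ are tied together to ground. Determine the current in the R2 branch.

I ≈ 0.202 mA

Equivalent of the parallel group: R_p = 0.6408 kΩ.
V_A by voltage divider: V_A = 9.33 × 0.6408/(20.7 + 0.6408) = 0.2801 V.
I(R2) = V_A / R2 = 0.2801/1.39 = 0.2015 mA.
(Equivalently: I_total = 0.4372 mA, then current-divider fraction G_k/ΣG = 0.4610.)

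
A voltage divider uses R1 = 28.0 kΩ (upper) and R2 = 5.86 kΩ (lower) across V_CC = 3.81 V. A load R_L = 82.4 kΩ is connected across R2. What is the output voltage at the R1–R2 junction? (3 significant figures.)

V_out ≈ 0.623 V

First combine the lower leg with the load: R2 ‖ R_L = 5.471 kΩ.
Then V_out = V_CC · R2'/(R1 + R2') = 3.81 × 5.471/33.47 = 0.6228 V.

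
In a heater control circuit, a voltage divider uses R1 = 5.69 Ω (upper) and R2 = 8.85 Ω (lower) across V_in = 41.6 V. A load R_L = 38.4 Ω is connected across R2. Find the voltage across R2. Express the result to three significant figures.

V_out ≈ 23.2 V

The load sits in parallel with R2, giving an effective lower resistance R2' = R2·R_L/(R2+R_L) = 7.192 Ω.
Voltage divider with the loaded lower leg: V_out = 41.6 × 7.192/(5.69 + 7.192) = 41.6 × 0.5583 = 23.23 V.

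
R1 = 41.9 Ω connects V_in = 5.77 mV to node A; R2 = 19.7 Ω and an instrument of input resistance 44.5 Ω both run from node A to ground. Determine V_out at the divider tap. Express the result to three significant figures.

V_out ≈ 1.42 mV

First combine the lower leg with the load: R2 ‖ R_L = 13.65 Ω.
Then V_out = V_in · R2'/(R1 + R2') = 5.77 × 13.65/55.55 = 1.418 mV.
(Unloaded it would be 1.85 mV; the load pulls it down.)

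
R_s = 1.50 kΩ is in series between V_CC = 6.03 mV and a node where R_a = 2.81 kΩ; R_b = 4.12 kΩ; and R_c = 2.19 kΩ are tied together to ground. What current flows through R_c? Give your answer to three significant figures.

I ≈ 1.07 µA

Combine the parallel branches: R_p = (1/2.81 + 1/4.12 + 1/2.19)⁻¹ = 0.9477 kΩ.
Node voltage V_A = V_CC · R_p/(R_s + R_p) = 6.03 × 0.3872 = 2.335 mV.
I(R_c) = V_A / R_c = 2.335/2.19 = 1.066 µA.
(Equivalently: I_total = 2.464 µA, then current-divider fraction G_k/ΣG = 0.4327.)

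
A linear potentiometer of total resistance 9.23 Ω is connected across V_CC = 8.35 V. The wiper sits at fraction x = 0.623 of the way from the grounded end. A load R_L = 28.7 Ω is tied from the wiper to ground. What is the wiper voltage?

V_out ≈ 4.84 V

Split the track: R_lower = x·R_p = 5.750 Ω, R_upper = (1−x)·R_p = 3.480 Ω.
R_L loads the lower segment: effective lower R = 4.790 Ω.
V_out = 8.35 × 4.790/(3.480 + 4.790) = 4.837 V.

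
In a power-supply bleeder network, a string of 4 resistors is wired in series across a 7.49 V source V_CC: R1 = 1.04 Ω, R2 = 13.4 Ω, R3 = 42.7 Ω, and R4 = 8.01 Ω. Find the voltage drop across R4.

Series total: ΣR = 1.04 + 13.4 + 42.7 + 8.01 = 65.15 Ω.
V = V_CC · R/ΣR = 7.49 × 0.1229 = 0.9209 V.

V ≈ 0.921 V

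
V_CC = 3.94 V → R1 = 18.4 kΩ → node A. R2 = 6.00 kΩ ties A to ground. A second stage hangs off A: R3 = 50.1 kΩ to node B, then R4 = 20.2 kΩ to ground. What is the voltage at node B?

V_B ≈ 0.262 V

The second stage (R3 + R4 = 70.30 kΩ) loads node A in parallel with R2.
R2 ‖ (R3+R4) = 5.528 kΩ.
First divider: V_A = V_CC · 5.528/(18.4 + 5.528) = 0.9103 V.
V_B = V_A × 0.2873 = 0.2616 V.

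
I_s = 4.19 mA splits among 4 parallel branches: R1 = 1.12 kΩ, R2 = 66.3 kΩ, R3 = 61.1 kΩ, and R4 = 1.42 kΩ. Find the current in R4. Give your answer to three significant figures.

Total conductance ΣG = 1/1.12 + 1/66.3 + 1/61.1 + 1/1.42 = 1.629 (units of 1/kΩ).
Current divider: I(R4) = I_s · G_k/ΣG = 4.19 × (0.7042/1.629) = 4.19 × 0.4324 = 1.812 mA.

I ≈ 1.81 mA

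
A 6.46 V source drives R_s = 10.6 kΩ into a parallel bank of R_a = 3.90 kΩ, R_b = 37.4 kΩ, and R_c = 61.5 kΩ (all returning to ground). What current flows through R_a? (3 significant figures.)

I ≈ 0.397 mA

Equivalent of the parallel group: R_p = 3.340 kΩ.
Node voltage V_A = V_CC · R_p/(R_s + R_p) = 6.46 × 0.2396 = 1.548 V.
Branch current I = V_A/R_a = 1.548/3.90 = 0.3969 mA.
(Check via current divider: I_total = 0.4634 mA; share G_k/ΣG = 0.8564 → same result.)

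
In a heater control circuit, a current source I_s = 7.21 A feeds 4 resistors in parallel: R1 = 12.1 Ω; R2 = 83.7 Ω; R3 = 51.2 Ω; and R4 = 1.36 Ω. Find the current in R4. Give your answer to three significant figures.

I ≈ 6.24 A

Total conductance ΣG = 1/12.1 + 1/83.7 + 1/51.2 + 1/1.36 = 0.8494 (units of 1/Ω).
By the current-divider rule, I = I_s · G_k/ΣG = 7.21 × 0.8656 = 6.241 A.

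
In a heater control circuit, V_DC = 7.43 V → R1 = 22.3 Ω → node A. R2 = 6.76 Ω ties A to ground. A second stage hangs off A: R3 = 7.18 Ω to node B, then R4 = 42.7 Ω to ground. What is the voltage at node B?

The second stage (R3 + R4 = 49.88 Ω) loads node A in parallel with R2.
Effective lower resistance at A: R2 ‖ 49.88 = 5.953 Ω.
V_A = 7.43 × 5.953/(22.3 + 5.953) = 1.566 V.
V_B = V_A × 0.8561 = 1.340 V.

V_B ≈ 1.34 V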